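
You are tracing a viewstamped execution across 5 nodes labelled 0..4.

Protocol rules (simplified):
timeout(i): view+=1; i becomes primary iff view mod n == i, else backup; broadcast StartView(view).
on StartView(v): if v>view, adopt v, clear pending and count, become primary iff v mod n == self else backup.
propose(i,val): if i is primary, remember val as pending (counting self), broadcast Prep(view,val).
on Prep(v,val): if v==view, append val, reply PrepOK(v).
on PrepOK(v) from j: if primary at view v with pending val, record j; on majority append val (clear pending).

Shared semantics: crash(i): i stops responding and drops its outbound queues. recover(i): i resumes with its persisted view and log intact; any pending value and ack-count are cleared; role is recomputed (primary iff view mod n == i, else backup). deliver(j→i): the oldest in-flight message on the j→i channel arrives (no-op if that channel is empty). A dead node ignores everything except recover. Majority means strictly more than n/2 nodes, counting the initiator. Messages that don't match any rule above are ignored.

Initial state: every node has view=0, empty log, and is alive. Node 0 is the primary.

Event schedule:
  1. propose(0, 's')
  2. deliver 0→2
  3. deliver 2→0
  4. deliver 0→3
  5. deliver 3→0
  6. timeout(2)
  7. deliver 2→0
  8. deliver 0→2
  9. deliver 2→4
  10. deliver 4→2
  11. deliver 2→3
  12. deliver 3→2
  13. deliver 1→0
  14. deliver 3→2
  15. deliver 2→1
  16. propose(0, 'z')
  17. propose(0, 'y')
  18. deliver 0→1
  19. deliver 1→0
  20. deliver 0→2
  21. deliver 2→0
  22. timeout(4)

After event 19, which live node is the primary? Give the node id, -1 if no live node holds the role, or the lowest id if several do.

after 1 — propose(0,'s'): ·
after 2 — deliver 0→2: n2:back/v0/[s]
after 3 — deliver 2→0: ·
after 4 — deliver 0→3: n3:back/v0/[s]
after 5 — deliver 3→0: n0:prim/v0/[s]
after 6 — timeout(2): n2:back/v1/[s]
after 7 — deliver 2→0: n0:back/v1/[s]
after 8 — deliver 0→2: ·
after 9 — deliver 2→4: n4:back/v1/[-]
after 10 — deliver 4→2: ·
after 11 — deliver 2→3: n3:back/v1/[s]
after 12 — deliver 3→2: ·
after 13 — deliver 1→0: ·
after 14 — deliver 3→2: ·
after 15 — deliver 2→1: n1:prim/v1/[-]
after 16 — propose(0,'z'): ·
after 17 — propose(0,'y'): ·
after 18 — deliver 0→1: ·
after 19 — deliver 1→0: ·

1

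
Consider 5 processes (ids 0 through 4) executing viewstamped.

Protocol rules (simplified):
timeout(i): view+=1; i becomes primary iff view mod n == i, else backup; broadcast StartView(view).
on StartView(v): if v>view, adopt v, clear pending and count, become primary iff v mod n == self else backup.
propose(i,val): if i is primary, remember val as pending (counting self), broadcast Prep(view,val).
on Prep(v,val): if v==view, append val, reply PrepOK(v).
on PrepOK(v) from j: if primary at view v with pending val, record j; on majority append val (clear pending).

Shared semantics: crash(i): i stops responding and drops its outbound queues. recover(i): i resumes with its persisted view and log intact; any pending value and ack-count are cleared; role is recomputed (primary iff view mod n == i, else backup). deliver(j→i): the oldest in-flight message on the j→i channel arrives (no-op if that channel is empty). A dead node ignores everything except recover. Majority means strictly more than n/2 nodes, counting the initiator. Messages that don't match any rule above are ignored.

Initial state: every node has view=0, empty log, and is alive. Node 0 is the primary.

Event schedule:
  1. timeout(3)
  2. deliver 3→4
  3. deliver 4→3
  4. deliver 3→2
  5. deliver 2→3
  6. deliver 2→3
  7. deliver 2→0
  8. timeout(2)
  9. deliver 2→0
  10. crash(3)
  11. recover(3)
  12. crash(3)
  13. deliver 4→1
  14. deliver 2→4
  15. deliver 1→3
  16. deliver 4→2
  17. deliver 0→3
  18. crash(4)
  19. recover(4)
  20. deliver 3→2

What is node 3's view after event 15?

[1] timeout(3) → N3(back v1 [-])
[2] deliver 3→4 → N4(back v1 [-])
[3] deliver 4→3 → ∅
[4] deliver 3→2 → N2(back v1 [-])
[5] deliver 2→3 → ∅
[6] deliver 2→3 → ∅
[7] deliver 2→0 → ∅
[8] timeout(2) → N2(prim v2 [-])
[9] deliver 2→0 → N0(back v2 [-])
[10] crash(3) → N3(✗back v1 [-])
[11] recover(3) → N3(back v1 [-])
[12] crash(3) → N3(✗back v1 [-])
[13] deliver 4→1 → ∅
[14] deliver 2→4 → N4(back v2 [-])
[15] deliver 1→3 → ∅

1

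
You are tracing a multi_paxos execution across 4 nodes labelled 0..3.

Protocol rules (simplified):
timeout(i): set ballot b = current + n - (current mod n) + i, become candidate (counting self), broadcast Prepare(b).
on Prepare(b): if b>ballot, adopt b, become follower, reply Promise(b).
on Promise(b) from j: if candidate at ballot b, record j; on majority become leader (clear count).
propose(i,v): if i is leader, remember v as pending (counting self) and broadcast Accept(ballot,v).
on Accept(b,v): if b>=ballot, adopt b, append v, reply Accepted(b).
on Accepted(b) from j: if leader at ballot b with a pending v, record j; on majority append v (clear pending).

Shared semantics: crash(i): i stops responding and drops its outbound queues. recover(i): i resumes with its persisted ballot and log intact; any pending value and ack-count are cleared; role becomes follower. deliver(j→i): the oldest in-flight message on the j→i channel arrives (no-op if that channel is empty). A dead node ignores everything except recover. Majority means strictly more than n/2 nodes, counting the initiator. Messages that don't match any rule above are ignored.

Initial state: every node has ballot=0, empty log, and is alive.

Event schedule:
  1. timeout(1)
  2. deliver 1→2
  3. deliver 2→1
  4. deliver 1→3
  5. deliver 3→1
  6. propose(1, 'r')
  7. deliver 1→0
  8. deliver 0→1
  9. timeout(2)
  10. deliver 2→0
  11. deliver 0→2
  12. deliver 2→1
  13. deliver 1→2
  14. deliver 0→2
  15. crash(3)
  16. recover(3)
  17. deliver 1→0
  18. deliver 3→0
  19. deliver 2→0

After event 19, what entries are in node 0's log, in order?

empty

after 1 — timeout(1): n1:cand/b5/[-]
after 2 — deliver 1→2: n2:foll/b5/[-]
after 3 — deliver 2→1: ·
after 4 — deliver 1→3: n3:foll/b5/[-]
after 5 — deliver 3→1: n1:lead/b5/[-]
after 6 — propose(1,'r'): ·
after 7 — deliver 1→0: n0:foll/b5/[-]
after 8 — deliver 0→1: ·
after 9 — timeout(2): n2:cand/b10/[-]
after 10 — deliver 2→0: n0:foll/b10/[-]
after 11 — deliver 0→2: ·
after 12 — deliver 2→1: n1:foll/b10/[-]
after 13 — deliver 1→2: ·
after 14 — deliver 0→2: ·
after 15 — crash(3): n3:✗foll/b5/[-]
after 16 — recover(3): n3:foll/b5/[-]
after 17 — deliver 1→0: ·
after 18 — deliver 3→0: ·
after 19 — deliver 2→0: ·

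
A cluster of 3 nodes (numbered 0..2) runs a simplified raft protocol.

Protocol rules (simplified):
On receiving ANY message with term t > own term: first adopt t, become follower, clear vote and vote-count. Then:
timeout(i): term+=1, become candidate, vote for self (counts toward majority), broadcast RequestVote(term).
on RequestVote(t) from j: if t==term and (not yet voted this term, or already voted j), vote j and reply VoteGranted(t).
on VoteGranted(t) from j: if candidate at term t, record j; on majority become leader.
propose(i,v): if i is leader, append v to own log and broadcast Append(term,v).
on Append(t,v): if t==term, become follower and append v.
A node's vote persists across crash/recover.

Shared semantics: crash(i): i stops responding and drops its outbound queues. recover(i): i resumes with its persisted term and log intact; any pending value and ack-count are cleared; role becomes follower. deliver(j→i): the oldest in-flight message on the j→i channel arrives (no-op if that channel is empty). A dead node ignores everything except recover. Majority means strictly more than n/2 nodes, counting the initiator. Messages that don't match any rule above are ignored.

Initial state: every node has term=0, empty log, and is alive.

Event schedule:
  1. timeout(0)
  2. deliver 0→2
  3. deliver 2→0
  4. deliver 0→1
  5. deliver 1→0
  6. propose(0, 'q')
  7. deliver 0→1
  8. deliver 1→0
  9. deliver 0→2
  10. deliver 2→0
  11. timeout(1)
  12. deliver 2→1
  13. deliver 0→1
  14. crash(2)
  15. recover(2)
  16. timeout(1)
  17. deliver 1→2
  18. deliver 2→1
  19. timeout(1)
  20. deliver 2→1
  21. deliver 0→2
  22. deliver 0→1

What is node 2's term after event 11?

e1 timeout(0): 0[cand,t=1,-]
e2 deliver 0→2: 2[foll,t=1,-]
e3 deliver 2→0: 0[lead,t=1,-]
e4 deliver 0→1: 1[foll,t=1,-]
e5 deliver 1→0: ·
e6 propose(0,'q'): 0[lead,t=1,q]
e7 deliver 0→1: 1[foll,t=1,q]
e8 deliver 1→0: ·
e9 deliver 0→2: 2[foll,t=1,q]
e10 deliver 2→0: ·
e11 timeout(1): 1[cand,t=2,q]

1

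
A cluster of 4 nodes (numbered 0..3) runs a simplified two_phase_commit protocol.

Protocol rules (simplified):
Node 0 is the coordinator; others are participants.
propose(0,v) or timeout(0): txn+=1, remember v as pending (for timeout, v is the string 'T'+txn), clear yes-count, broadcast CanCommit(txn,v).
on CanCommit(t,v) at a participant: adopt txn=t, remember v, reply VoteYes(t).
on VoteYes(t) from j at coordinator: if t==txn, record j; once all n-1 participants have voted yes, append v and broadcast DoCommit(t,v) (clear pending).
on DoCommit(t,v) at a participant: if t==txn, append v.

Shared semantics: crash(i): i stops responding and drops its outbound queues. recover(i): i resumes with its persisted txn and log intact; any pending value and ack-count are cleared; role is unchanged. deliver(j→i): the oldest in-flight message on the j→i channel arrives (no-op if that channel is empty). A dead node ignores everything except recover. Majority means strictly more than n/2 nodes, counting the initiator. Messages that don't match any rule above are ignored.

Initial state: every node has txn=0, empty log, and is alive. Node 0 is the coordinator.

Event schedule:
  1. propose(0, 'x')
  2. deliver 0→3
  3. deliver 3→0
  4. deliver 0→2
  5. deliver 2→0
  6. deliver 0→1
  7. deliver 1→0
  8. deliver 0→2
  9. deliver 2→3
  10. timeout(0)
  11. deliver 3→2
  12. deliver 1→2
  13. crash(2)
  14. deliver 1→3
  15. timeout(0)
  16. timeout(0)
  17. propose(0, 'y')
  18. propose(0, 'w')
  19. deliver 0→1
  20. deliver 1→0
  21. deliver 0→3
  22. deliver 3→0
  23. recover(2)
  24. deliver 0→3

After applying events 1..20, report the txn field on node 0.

after 1 — propose(0,'x'): n0:coor/t1/[-]
after 2 — deliver 0→3: n3:part/t1/[-]
after 3 — deliver 3→0: ·
after 4 — deliver 0→2: n2:part/t1/[-]
after 5 — deliver 2→0: ·
after 6 — deliver 0→1: n1:part/t1/[-]
after 7 — deliver 1→0: n0:coor/t1/[x]
after 8 — deliver 0→2: n2:part/t1/[x]
after 9 — deliver 2→3: ·
after 10 — timeout(0): n0:coor/t2/[x]
after 11 — deliver 3→2: ·
after 12 — deliver 1→2: ·
after 13 — crash(2): n2:✗part/t1/[x]
after 14 — deliver 1→3: ·
after 15 — timeout(0): n0:coor/t3/[x]
after 16 — timeout(0): n0:coor/t4/[x]
after 17 — propose(0,'y'): n0:coor/t5/[x]
after 18 — propose(0,'w'): n0:coor/t6/[x]
after 19 — deliver 0→1: n1:part/t1/[x]
after 20 — deliver 1→0: ·

6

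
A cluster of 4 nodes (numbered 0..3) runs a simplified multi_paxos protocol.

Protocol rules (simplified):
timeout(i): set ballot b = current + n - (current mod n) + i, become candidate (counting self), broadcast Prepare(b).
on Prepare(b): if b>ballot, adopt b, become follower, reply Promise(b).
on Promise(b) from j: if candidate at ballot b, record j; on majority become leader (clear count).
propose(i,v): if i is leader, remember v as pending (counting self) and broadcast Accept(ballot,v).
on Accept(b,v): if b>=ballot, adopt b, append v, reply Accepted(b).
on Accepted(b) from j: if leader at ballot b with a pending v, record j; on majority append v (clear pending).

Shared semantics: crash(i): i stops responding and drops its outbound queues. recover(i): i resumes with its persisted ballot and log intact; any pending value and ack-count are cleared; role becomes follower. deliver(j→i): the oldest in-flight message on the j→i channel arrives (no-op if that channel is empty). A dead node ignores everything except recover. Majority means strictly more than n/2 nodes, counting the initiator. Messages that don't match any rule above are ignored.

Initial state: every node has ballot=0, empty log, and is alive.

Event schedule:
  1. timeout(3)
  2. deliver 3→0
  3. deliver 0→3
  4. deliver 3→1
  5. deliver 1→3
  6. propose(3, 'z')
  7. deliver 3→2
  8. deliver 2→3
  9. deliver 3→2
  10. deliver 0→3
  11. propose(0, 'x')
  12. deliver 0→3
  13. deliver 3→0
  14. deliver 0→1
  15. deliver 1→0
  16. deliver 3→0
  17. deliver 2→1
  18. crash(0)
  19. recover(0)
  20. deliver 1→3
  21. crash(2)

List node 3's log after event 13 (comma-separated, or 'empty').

empty

step 1 timeout(3): 3={cand,b=7,log=-}
step 2 deliver 3→0: 0={foll,b=7,log=-}
step 3 deliver 0→3: —
step 4 deliver 3→1: 1={foll,b=7,log=-}
step 5 deliver 1→3: 3={lead,b=7,log=-}
step 6 propose(3,'z'): —
step 7 deliver 3→2: 2={foll,b=7,log=-}
step 8 deliver 2→3: —
step 9 deliver 3→2: 2={foll,b=7,log=z}
step 10 deliver 0→3: —
step 11 propose(0,'x'): —
step 12 deliver 0→3: —
step 13 deliver 3→0: 0={foll,b=7,log=z}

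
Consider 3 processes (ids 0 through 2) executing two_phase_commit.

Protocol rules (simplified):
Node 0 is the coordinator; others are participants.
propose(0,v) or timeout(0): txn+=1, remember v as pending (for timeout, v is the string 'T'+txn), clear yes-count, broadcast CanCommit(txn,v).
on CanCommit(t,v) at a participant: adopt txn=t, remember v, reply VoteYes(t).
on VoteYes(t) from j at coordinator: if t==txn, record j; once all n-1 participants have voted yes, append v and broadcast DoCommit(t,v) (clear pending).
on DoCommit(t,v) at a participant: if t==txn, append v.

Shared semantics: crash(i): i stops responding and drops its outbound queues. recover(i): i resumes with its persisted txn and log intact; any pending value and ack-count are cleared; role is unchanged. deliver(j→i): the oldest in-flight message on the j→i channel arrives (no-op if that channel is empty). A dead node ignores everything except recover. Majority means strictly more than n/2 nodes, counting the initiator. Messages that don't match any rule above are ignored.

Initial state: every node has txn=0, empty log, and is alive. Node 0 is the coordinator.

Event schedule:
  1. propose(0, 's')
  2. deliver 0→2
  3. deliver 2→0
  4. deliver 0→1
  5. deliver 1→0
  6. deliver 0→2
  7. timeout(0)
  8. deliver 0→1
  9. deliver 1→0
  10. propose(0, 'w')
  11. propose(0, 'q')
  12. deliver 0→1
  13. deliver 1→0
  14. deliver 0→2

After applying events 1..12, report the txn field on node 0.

4

after 1 — propose(0,'s'): n0:coor/t1/[-]
after 2 — deliver 0→2: n2:part/t1/[-]
after 3 — deliver 2→0: ·
after 4 — deliver 0→1: n1:part/t1/[-]
after 5 — deliver 1→0: n0:coor/t1/[s]
after 6 — deliver 0→2: n2:part/t1/[s]
after 7 — timeout(0): n0:coor/t2/[s]
after 8 — deliver 0→1: n1:part/t1/[s]
after 9 — deliver 1→0: ·
after 10 — propose(0,'w'): n0:coor/t3/[s]
after 11 — propose(0,'q'): n0:coor/t4/[s]
after 12 — deliver 0→1: n1:part/t2/[s]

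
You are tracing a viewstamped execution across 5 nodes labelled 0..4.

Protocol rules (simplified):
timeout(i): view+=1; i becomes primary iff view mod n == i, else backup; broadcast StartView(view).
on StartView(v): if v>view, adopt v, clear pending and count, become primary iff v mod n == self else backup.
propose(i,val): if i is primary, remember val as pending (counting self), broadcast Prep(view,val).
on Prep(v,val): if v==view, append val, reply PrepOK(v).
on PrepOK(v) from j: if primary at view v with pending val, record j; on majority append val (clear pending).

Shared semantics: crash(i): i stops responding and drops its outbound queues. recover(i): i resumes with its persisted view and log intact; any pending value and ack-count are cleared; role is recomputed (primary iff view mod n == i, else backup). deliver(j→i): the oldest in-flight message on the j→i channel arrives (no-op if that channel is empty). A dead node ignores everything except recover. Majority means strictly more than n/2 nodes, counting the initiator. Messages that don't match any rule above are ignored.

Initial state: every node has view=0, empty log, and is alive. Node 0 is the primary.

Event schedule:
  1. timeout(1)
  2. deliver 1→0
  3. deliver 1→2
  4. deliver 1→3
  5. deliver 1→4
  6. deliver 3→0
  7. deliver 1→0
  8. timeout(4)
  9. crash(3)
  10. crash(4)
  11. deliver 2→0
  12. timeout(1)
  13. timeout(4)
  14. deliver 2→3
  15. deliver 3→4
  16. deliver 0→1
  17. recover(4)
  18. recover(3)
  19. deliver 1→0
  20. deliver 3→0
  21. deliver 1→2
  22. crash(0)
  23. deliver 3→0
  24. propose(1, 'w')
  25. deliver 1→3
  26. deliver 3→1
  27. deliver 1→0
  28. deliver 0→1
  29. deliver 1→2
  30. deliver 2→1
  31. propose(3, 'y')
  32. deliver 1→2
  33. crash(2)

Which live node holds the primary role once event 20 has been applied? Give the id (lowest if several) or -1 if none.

e1 timeout(1): 1[prim,v=1,-]
e2 deliver 1→0: 0[back,v=1,-]
e3 deliver 1→2: 2[back,v=1,-]
e4 deliver 1→3: 3[back,v=1,-]
e5 deliver 1→4: 4[back,v=1,-]
e6 deliver 3→0: ·
e7 deliver 1→0: ·
e8 timeout(4): 4[back,v=2,-]
e9 crash(3): 3[✗back,v=1,-]
e10 crash(4): 4[✗back,v=2,-]
e11 deliver 2→0: ·
e12 timeout(1): 1[back,v=2,-]
e13 timeout(4): ·
e14 deliver 2→3: ·
e15 deliver 3→4: ·
e16 deliver 0→1: ·
e17 recover(4): 4[back,v=2,-]
e18 recover(3): 3[back,v=1,-]
e19 deliver 1→0: 0[back,v=2,-]
e20 deliver 3→0: ·

-1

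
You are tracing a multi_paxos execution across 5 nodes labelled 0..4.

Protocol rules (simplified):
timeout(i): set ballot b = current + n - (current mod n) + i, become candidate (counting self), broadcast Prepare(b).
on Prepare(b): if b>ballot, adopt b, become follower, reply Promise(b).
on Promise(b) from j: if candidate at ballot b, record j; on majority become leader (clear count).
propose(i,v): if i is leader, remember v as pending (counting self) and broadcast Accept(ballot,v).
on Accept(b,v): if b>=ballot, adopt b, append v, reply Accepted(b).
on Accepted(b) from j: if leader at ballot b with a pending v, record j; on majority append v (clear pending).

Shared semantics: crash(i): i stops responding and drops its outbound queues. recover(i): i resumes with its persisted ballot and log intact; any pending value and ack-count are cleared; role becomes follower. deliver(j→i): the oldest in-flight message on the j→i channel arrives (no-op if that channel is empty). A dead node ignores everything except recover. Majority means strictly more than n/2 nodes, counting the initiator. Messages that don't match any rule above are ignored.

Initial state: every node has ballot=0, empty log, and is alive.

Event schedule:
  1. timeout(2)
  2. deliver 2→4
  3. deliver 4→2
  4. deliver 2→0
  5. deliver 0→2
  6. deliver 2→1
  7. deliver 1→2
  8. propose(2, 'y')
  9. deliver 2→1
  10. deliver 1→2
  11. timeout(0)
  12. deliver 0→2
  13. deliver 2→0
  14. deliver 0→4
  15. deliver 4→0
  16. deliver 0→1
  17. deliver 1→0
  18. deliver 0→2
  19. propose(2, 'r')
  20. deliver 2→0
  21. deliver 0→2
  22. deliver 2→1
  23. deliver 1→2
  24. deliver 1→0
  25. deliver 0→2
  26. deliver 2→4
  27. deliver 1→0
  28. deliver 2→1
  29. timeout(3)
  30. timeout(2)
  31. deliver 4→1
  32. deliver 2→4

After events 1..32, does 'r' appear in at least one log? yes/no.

step 1 timeout(2): 2={cand,b=7,log=-}
step 2 deliver 2→4: 4={foll,b=7,log=-}
step 3 deliver 4→2: —
step 4 deliver 2→0: 0={foll,b=7,log=-}
step 5 deliver 0→2: 2={lead,b=7,log=-}
step 6 deliver 2→1: 1={foll,b=7,log=-}
step 7 deliver 1→2: —
step 8 propose(2,'y'): —
step 9 deliver 2→1: 1={foll,b=7,log=y}
step 10 deliver 1→2: —
step 11 timeout(0): 0={cand,b=10,log=-}
step 12 deliver 0→2: 2={foll,b=10,log=-}
step 13 deliver 2→0: —
step 14 deliver 0→4: 4={foll,b=10,log=-}
step 15 deliver 4→0: —
step 16 deliver 0→1: 1={foll,b=10,log=y}
step 17 deliver 1→0: 0={lead,b=10,log=-}
step 18 deliver 0→2: —
step 19 propose(2,'r'): —
step 20 deliver 2→0: —
step 21 deliver 0→2: —
step 22 deliver 2→1: —
step 23 deliver 1→2: —
step 24 deliver 1→0: —
step 25 deliver 0→2: —
step 26 deliver 2→4: —
step 27 deliver 1→0: —
step 28 deliver 2→1: —
step 29 timeout(3): 3={cand,b=8,log=-}
step 30 timeout(2): 2={cand,b=17,log=-}
step 31 deliver 4→1: —
step 32 deliver 2→4: 4={foll,b=17,log=-}

no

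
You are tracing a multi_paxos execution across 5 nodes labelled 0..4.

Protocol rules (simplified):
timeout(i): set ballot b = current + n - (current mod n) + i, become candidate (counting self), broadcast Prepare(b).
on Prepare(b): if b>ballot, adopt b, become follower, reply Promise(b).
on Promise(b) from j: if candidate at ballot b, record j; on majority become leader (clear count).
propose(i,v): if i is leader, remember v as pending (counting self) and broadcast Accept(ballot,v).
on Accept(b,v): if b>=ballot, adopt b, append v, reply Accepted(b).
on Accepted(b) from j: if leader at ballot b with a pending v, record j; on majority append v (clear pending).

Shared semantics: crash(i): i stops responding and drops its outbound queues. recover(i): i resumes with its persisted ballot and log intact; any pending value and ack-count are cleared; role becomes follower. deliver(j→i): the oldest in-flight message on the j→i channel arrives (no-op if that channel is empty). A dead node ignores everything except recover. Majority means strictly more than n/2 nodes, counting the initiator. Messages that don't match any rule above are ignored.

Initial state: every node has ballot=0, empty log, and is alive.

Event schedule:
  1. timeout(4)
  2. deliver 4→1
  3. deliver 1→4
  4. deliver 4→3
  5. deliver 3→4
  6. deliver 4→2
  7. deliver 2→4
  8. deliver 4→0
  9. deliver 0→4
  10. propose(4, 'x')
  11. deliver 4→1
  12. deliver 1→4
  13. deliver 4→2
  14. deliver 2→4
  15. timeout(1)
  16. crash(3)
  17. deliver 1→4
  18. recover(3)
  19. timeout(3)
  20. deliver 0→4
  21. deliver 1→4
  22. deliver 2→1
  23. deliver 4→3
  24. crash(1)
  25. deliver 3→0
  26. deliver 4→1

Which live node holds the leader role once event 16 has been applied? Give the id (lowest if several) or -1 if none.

e1 timeout(4): 4[cand,b=9,-]
e2 deliver 4→1: 1[foll,b=9,-]
e3 deliver 1→4: ·
e4 deliver 4→3: 3[foll,b=9,-]
e5 deliver 3→4: 4[lead,b=9,-]
e6 deliver 4→2: 2[foll,b=9,-]
e7 deliver 2→4: ·
e8 deliver 4→0: 0[foll,b=9,-]
e9 deliver 0→4: ·
e10 propose(4,'x'): ·
e11 deliver 4→1: 1[foll,b=9,x]
e12 deliver 1→4: ·
e13 deliver 4→2: 2[foll,b=9,x]
e14 deliver 2→4: 4[lead,b=9,x]
e15 timeout(1): 1[cand,b=11,x]
e16 crash(3): 3[✗foll,b=9,-]

4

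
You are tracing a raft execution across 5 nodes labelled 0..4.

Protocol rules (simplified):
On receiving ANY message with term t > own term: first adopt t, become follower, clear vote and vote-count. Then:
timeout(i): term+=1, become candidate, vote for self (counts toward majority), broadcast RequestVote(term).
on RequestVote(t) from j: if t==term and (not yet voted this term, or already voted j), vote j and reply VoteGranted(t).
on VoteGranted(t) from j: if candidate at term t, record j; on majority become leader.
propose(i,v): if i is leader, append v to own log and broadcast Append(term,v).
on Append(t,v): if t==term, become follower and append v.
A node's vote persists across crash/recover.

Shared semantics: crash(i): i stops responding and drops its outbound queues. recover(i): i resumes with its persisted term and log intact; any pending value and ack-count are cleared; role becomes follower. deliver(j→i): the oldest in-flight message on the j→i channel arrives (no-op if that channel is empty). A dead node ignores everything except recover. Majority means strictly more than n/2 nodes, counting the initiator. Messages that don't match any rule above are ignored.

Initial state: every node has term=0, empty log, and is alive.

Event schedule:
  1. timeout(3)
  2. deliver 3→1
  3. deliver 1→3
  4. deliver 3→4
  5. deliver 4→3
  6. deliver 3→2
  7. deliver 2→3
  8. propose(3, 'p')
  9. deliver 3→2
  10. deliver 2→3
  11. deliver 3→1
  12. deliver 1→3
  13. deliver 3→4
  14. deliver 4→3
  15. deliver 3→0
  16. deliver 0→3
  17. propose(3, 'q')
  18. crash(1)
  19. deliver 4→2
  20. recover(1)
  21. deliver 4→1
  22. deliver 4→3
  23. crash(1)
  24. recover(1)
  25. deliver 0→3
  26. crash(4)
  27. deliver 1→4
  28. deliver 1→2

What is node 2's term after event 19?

1

after 1 — timeout(3): n3:cand/t1/[-]
after 2 — deliver 3→1: n1:foll/t1/[-]
after 3 — deliver 1→3: ·
after 4 — deliver 3→4: n4:foll/t1/[-]
after 5 — deliver 4→3: n3:lead/t1/[-]
after 6 — deliver 3→2: n2:foll/t1/[-]
after 7 — deliver 2→3: ·
after 8 — propose(3,'p'): n3:lead/t1/[p]
after 9 — deliver 3→2: n2:foll/t1/[p]
after 10 — deliver 2→3: ·
after 11 — deliver 3→1: n1:foll/t1/[p]
after 12 — deliver 1→3: ·
after 13 — deliver 3→4: n4:foll/t1/[p]
after 14 — deliver 4→3: ·
after 15 — deliver 3→0: n0:foll/t1/[-]
after 16 — deliver 0→3: ·
after 17 — propose(3,'q'): n3:lead/t1/[p,q]
after 18 — crash(1): n1:✗foll/t1/[p]
after 19 — deliver 4→2: ·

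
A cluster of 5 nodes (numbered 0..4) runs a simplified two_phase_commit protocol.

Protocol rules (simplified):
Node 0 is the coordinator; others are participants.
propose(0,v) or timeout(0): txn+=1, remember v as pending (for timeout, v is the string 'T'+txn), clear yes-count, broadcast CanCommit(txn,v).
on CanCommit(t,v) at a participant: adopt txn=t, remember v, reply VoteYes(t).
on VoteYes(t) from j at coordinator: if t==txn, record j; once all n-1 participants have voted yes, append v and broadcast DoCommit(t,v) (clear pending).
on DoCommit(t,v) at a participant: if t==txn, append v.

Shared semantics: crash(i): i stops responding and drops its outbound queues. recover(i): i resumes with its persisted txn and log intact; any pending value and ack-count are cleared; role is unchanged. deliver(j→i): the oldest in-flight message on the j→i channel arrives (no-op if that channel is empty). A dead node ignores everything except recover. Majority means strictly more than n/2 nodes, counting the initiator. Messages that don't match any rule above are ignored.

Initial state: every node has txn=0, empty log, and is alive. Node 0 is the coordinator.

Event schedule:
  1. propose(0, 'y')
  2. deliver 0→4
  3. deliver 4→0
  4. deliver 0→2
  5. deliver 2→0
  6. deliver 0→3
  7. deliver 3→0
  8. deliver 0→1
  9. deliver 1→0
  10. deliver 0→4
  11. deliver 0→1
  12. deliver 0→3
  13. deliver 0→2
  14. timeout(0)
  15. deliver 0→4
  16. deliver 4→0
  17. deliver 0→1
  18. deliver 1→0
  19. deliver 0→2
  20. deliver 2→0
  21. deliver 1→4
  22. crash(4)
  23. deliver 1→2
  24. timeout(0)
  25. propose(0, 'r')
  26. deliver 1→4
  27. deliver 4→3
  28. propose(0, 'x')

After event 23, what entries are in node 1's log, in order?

y

e1 propose(0,'y'): 0[coor,t=1,-]
e2 deliver 0→4: 4[part,t=1,-]
e3 deliver 4→0: ·
e4 deliver 0→2: 2[part,t=1,-]
e5 deliver 2→0: ·
e6 deliver 0→3: 3[part,t=1,-]
e7 deliver 3→0: ·
e8 deliver 0→1: 1[part,t=1,-]
e9 deliver 1→0: 0[coor,t=1,y]
e10 deliver 0→4: 4[part,t=1,y]
e11 deliver 0→1: 1[part,t=1,y]
e12 deliver 0→3: 3[part,t=1,y]
e13 deliver 0→2: 2[part,t=1,y]
e14 timeout(0): 0[coor,t=2,y]
e15 deliver 0→4: 4[part,t=2,y]
e16 deliver 4→0: ·
e17 deliver 0→1: 1[part,t=2,y]
e18 deliver 1→0: ·
e19 deliver 0→2: 2[part,t=2,y]
e20 deliver 2→0: ·
e21 deliver 1→4: ·
e22 crash(4): 4[✗part,t=2,y]
e23 deliver 1→2: ·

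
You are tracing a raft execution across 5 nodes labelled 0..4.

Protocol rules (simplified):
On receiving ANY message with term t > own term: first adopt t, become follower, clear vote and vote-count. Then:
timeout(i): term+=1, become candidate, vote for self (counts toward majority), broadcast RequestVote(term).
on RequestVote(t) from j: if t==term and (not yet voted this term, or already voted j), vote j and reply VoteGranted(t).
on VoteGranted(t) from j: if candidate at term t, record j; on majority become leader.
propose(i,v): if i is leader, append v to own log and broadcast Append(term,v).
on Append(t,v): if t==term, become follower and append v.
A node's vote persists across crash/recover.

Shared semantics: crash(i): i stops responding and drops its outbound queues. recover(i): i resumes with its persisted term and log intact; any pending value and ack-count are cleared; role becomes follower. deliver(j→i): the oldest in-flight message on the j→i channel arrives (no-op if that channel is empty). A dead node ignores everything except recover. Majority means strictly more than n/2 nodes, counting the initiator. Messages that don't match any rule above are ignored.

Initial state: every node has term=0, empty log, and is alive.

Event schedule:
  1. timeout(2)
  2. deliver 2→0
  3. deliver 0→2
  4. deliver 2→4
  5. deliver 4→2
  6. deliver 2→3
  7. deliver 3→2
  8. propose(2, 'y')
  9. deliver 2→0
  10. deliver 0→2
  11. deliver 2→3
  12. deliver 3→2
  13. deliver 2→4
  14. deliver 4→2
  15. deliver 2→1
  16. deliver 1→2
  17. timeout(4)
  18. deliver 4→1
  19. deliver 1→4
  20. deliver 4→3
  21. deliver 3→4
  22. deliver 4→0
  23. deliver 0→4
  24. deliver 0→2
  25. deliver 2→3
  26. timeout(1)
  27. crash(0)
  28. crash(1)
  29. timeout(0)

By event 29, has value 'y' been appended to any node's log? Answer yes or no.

after 1 — timeout(2): n2:cand/t1/[-]
after 2 — deliver 2→0: n0:foll/t1/[-]
after 3 — deliver 0→2: ·
after 4 — deliver 2→4: n4:foll/t1/[-]
after 5 — deliver 4→2: n2:lead/t1/[-]
after 6 — deliver 2→3: n3:foll/t1/[-]
after 7 — deliver 3→2: ·
after 8 — propose(2,'y'): n2:lead/t1/[y]
after 9 — deliver 2→0: n0:foll/t1/[y]
after 10 — deliver 0→2: ·
after 11 — deliver 2→3: n3:foll/t1/[y]
after 12 — deliver 3→2: ·
after 13 — deliver 2→4: n4:foll/t1/[y]
after 14 — deliver 4→2: ·
after 15 — deliver 2→1: n1:foll/t1/[-]
after 16 — deliver 1→2: ·
after 17 — timeout(4): n4:cand/t2/[y]
after 18 — deliver 4→1: n1:foll/t2/[-]
after 19 — deliver 1→4: ·
after 20 — deliver 4→3: n3:foll/t2/[y]
after 21 — deliver 3→4: n4:lead/t2/[y]
after 22 — deliver 4→0: n0:foll/t2/[y]
after 23 — deliver 0→4: ·
after 24 — deliver 0→2: ·
after 25 — deliver 2→3: ·
after 26 — timeout(1): n1:cand/t3/[-]
after 27 — crash(0): n0:✗foll/t2/[y]
after 28 — crash(1): n1:✗cand/t3/[-]
after 29 — timeout(0): ·

yes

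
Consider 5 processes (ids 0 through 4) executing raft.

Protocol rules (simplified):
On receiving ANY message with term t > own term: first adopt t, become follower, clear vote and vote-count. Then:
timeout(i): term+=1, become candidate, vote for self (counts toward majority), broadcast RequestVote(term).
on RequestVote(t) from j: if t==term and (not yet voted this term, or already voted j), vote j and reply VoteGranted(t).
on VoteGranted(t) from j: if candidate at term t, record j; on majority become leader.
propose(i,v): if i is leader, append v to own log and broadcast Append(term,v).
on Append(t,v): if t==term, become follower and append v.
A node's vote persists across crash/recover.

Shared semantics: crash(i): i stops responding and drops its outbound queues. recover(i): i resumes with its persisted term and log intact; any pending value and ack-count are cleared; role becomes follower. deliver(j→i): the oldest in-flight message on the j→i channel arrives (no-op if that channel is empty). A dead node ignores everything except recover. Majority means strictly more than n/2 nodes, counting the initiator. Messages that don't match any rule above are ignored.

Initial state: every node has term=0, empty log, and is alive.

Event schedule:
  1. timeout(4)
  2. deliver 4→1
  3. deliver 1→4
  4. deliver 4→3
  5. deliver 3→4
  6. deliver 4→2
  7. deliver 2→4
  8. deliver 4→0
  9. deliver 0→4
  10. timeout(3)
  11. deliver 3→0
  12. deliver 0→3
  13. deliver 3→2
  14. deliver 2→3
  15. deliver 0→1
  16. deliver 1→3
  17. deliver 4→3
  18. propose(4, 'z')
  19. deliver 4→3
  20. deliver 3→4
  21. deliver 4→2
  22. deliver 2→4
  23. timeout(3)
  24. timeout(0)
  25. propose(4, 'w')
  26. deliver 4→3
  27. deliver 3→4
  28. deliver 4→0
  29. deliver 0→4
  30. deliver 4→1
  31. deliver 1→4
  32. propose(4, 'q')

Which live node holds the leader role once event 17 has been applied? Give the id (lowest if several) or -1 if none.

step 1 timeout(4): 4={cand,t=1,log=-}
step 2 deliver 4→1: 1={foll,t=1,log=-}
step 3 deliver 1→4: —
step 4 deliver 4→3: 3={foll,t=1,log=-}
step 5 deliver 3→4: 4={lead,t=1,log=-}
step 6 deliver 4→2: 2={foll,t=1,log=-}
step 7 deliver 2→4: —
step 8 deliver 4→0: 0={foll,t=1,log=-}
step 9 deliver 0→4: —
step 10 timeout(3): 3={cand,t=2,log=-}
step 11 deliver 3→0: 0={foll,t=2,log=-}
step 12 deliver 0→3: —
step 13 deliver 3→2: 2={foll,t=2,log=-}
step 14 deliver 2→3: 3={lead,t=2,log=-}
step 15 deliver 0→1: —
step 16 deliver 1→3: —
step 17 deliver 4→3: —

3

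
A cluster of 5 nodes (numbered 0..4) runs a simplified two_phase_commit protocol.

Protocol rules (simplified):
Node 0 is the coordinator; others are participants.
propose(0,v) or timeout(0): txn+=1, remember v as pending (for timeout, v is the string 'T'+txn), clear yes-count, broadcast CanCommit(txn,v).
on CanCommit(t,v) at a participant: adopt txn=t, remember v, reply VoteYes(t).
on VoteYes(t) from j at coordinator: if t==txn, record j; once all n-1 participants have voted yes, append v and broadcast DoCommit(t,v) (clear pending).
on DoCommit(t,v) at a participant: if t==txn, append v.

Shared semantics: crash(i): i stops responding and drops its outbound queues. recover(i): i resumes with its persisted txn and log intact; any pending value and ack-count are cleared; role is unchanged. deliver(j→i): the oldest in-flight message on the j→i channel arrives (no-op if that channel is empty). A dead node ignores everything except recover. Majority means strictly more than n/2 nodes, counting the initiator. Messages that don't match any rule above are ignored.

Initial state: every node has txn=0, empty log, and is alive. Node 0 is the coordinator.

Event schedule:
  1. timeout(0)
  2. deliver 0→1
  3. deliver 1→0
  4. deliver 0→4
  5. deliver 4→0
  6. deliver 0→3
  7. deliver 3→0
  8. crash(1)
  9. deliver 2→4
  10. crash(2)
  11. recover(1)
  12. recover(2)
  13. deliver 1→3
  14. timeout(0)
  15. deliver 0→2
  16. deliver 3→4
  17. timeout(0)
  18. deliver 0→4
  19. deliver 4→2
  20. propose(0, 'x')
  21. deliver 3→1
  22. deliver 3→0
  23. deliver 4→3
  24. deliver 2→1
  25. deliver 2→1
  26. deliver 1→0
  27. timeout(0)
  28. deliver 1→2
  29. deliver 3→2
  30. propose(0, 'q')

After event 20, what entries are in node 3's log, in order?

empty

1. timeout(0):  <0:coor t1 ->
2. deliver 0→1:  <1:part t1 ->
3. deliver 1→0:  nop
4. deliver 0→4:  <4:part t1 ->
5. deliver 4→0:  nop
6. deliver 0→3:  <3:part t1 ->
7. deliver 3→0:  nop
8. crash(1):  <1:✗part t1 ->
9. deliver 2→4:  nop
10. crash(2):  <2:✗part t0 ->
11. recover(1):  <1:part t1 ->
12. recover(2):  <2:part t0 ->
13. deliver 1→3:  nop
14. timeout(0):  <0:coor t2 ->
15. deliver 0→2:  <2:part t1 ->
16. deliver 3→4:  nop
17. timeout(0):  <0:coor t3 ->
18. deliver 0→4:  <4:part t2 ->
19. deliver 4→2:  nop
20. propose(0,'x'):  <0:coor t4 ->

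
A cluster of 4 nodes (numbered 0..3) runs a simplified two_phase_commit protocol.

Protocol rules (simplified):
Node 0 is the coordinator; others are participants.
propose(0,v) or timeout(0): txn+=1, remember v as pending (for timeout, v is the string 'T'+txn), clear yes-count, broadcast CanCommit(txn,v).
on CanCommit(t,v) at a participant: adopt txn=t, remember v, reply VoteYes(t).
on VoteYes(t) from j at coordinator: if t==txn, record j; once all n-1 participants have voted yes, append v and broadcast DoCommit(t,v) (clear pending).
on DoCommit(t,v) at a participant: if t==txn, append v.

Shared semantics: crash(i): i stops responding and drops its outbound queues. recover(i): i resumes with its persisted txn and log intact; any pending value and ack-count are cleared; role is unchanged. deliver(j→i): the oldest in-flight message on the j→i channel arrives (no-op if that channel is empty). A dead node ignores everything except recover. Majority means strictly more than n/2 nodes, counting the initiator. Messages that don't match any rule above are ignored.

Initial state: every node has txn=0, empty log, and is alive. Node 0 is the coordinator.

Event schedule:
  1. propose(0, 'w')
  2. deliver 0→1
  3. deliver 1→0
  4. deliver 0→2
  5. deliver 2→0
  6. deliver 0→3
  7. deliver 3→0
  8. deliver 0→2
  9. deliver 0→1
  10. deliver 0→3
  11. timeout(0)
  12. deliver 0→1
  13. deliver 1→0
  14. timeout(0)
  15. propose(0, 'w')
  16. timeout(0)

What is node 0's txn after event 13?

2

step 1 propose(0,'w'): 0={coor,t=1,log=-}
step 2 deliver 0→1: 1={part,t=1,log=-}
step 3 deliver 1→0: —
step 4 deliver 0→2: 2={part,t=1,log=-}
step 5 deliver 2→0: —
step 6 deliver 0→3: 3={part,t=1,log=-}
step 7 deliver 3→0: 0={coor,t=1,log=w}
step 8 deliver 0→2: 2={part,t=1,log=w}
step 9 deliver 0→1: 1={part,t=1,log=w}
step 10 deliver 0→3: 3={part,t=1,log=w}
step 11 timeout(0): 0={coor,t=2,log=w}
step 12 deliver 0→1: 1={part,t=2,log=w}
step 13 deliver 1→0: —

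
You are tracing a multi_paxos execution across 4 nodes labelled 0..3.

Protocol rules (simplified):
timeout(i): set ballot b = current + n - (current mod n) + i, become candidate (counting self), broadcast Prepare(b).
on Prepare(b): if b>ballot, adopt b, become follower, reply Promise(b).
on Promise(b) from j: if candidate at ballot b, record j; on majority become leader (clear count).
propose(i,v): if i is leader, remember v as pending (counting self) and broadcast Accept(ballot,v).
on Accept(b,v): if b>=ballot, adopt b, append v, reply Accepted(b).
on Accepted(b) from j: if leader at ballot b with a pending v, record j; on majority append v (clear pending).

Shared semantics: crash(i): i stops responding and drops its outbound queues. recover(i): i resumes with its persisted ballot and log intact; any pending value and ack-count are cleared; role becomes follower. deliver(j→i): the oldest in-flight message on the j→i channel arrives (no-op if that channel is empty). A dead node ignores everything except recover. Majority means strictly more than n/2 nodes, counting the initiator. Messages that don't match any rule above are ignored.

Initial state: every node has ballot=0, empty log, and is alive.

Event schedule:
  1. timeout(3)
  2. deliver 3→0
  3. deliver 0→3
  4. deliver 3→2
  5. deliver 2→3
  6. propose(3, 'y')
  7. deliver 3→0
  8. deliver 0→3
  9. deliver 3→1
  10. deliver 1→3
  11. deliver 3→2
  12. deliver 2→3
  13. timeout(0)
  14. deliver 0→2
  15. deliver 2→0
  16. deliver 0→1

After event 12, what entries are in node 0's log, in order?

y

after 1 — timeout(3): n3:cand/b7/[-]
after 2 — deliver 3→0: n0:foll/b7/[-]
after 3 — deliver 0→3: ·
after 4 — deliver 3→2: n2:foll/b7/[-]
after 5 — deliver 2→3: n3:lead/b7/[-]
after 6 — propose(3,'y'): ·
after 7 — deliver 3→0: n0:foll/b7/[y]
after 8 — deliver 0→3: ·
after 9 — deliver 3→1: n1:foll/b7/[-]
after 10 — deliver 1→3: ·
after 11 — deliver 3→2: n2:foll/b7/[y]
after 12 — deliver 2→3: n3:lead/b7/[y]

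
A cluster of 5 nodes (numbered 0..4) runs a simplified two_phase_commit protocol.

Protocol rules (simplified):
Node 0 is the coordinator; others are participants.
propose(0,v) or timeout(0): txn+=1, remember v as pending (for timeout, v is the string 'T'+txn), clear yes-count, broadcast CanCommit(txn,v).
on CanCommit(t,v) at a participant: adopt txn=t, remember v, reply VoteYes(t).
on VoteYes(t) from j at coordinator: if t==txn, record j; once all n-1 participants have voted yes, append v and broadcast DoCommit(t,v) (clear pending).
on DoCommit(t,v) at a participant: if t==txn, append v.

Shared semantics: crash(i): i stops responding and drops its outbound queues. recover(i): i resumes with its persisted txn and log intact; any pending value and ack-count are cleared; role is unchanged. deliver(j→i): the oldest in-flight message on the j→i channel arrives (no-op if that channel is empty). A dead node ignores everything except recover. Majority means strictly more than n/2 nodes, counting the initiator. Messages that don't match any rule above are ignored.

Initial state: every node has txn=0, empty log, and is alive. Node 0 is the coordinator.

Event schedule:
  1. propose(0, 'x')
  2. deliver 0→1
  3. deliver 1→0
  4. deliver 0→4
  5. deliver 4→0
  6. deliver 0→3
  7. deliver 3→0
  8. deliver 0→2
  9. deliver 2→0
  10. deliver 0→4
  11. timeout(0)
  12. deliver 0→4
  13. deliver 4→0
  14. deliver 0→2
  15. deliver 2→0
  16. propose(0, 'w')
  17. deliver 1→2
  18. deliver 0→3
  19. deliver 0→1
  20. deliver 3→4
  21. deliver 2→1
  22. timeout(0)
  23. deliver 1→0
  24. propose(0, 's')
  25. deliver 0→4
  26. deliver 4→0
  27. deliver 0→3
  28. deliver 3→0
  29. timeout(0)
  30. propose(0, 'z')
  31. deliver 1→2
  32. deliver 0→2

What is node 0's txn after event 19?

after 1 — propose(0,'x'): n0:coor/t1/[-]
after 2 — deliver 0→1: n1:part/t1/[-]
after 3 — deliver 1→0: ·
after 4 — deliver 0→4: n4:part/t1/[-]
after 5 — deliver 4→0: ·
after 6 — deliver 0→3: n3:part/t1/[-]
after 7 — deliver 3→0: ·
after 8 — deliver 0→2: n2:part/t1/[-]
after 9 — deliver 2→0: n0:coor/t1/[x]
after 10 — deliver 0→4: n4:part/t1/[x]
after 11 — timeout(0): n0:coor/t2/[x]
after 12 — deliver 0→4: n4:part/t2/[x]
after 13 — deliver 4→0: ·
after 14 — deliver 0→2: n2:part/t1/[x]
after 15 — deliver 2→0: ·
after 16 — propose(0,'w'): n0:coor/t3/[x]
after 17 — deliver 1→2: ·
after 18 — deliver 0→3: n3:part/t1/[x]
after 19 — deliver 0→1: n1:part/t1/[x]

3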